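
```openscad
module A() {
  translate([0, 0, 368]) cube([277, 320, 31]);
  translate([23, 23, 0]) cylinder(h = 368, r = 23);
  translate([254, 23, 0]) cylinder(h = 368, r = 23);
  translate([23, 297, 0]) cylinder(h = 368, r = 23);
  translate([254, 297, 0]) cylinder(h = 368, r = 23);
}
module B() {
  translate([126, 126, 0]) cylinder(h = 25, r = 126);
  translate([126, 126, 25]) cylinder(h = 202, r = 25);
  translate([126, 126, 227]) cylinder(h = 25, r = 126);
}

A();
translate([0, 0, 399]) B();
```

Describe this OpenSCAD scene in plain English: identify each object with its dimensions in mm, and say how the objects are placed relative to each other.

A is a simple wooden stool: a rectangular seat 277 mm (x) by 320 mm (y), 31 mm thick, top face at z = 399 mm, on four round legs, each 46 mm in diameter. The legs rest on z = 0, each leg's axis is inset half a diameter from the nearest pair of seat edges (so the leg's bounding box is flush with the corner).

B is a spool: two coaxial disc flanges of radius 126 mm and thickness 25 mm, joined by a core cylinder of radius 25 mm and height 202 mm. The lower flange rests on z = 0 and the three cylinders share a vertical axis.

The spool is on top of the stool.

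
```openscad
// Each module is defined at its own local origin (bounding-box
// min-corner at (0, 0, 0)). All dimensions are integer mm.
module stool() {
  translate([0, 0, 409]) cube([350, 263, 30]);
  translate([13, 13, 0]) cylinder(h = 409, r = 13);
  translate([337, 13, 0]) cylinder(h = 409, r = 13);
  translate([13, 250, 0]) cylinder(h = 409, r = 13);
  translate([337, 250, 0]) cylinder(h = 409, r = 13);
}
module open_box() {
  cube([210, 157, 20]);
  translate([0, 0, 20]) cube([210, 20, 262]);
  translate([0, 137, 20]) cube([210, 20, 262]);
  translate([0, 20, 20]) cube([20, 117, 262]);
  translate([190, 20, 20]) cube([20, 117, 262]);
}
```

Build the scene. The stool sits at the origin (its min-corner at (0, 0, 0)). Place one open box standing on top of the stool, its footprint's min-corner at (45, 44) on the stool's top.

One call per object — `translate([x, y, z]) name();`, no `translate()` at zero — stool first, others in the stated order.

stool();
translate([45, 44, 439]) open_box();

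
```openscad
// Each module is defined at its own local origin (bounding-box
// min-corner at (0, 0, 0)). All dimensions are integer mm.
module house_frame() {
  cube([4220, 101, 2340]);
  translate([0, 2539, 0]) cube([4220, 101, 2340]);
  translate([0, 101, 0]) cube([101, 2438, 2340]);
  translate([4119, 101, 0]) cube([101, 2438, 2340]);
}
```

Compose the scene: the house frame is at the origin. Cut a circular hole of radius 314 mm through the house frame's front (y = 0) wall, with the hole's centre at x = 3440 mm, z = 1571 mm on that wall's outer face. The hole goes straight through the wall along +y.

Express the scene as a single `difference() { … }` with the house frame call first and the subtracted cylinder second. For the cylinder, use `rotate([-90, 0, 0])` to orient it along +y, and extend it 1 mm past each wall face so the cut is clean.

difference() {
  house_frame();
  translate([3440, -1, 1571]) rotate([-90, 0, 0]) cylinder(h = 103, r = 314);
}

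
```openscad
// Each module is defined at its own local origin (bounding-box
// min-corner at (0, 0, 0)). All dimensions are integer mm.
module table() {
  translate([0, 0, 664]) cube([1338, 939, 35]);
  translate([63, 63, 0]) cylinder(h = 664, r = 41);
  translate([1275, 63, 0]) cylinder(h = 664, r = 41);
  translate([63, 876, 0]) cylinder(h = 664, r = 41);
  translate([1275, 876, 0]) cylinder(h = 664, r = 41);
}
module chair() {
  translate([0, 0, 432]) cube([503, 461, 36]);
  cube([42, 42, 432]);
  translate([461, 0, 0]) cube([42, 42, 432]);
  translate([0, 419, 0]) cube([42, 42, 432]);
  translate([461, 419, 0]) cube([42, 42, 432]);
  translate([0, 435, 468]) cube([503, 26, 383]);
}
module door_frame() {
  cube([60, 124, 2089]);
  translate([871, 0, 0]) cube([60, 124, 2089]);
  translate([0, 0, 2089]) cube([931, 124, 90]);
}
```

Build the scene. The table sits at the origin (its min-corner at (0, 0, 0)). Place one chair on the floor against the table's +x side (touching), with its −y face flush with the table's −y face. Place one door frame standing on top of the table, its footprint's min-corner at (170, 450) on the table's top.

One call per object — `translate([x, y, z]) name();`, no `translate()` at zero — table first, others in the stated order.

table();
translate([1338, 0, 0]) chair();
translate([170, 450, 699]) door_frame();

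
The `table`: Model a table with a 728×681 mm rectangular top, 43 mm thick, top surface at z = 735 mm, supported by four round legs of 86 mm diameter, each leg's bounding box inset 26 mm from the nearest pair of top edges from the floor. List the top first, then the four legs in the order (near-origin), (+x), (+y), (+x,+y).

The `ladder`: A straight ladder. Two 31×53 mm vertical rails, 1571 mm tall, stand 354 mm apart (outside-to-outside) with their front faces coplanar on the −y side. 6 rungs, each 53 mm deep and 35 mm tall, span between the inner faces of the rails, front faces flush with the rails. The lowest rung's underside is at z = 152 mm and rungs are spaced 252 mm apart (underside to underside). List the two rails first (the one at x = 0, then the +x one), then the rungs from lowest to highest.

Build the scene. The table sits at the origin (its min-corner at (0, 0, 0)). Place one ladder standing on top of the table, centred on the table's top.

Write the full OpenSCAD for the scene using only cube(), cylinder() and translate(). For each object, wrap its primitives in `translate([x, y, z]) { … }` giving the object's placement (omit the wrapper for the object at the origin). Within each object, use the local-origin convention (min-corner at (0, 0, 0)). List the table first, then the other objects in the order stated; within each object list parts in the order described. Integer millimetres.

translate([0, 0, 692]) cube([728, 681, 43]);
translate([69, 69, 0]) cylinder(h = 692, r = 43);
translate([659, 69, 0]) cylinder(h = 692, r = 43);
translate([69, 612, 0]) cylinder(h = 692, r = 43);
translate([659, 612, 0]) cylinder(h = 692, r = 43);
translate([187, 314, 735]) {
  cube([31, 53, 1571]);
  translate([323, 0, 0]) cube([31, 53, 1571]);
  translate([31, 0, 152]) cube([292, 53, 35]);
  translate([31, 0, 404]) cube([292, 53, 35]);
  translate([31, 0, 656]) cube([292, 53, 35]);
  translate([31, 0, 908]) cube([292, 53, 35]);
  translate([31, 0, 1160]) cube([292, 53, 35]);
  translate([31, 0, 1412]) cube([292, 53, 35]);
}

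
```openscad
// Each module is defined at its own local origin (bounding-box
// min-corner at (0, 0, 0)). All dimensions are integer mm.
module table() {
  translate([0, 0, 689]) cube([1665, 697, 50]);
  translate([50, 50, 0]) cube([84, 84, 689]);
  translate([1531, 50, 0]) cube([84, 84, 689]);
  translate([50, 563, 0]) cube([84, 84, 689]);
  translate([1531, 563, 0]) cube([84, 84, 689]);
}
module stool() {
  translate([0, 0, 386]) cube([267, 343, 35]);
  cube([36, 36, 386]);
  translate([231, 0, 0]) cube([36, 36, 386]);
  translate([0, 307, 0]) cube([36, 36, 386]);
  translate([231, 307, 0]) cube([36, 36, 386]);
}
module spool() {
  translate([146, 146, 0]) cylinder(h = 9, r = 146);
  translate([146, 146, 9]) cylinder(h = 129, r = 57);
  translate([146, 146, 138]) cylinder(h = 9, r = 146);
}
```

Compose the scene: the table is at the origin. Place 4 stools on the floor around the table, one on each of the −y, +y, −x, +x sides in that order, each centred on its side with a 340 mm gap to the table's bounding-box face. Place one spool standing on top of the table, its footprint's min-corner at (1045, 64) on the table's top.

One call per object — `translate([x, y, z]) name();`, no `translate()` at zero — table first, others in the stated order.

table();
translate([699, -683, 0]) stool();
translate([699, 1037, 0]) stool();
translate([-607, 177, 0]) stool();
translate([2005, 177, 0]) stool();
translate([1045, 64, 739]) spool();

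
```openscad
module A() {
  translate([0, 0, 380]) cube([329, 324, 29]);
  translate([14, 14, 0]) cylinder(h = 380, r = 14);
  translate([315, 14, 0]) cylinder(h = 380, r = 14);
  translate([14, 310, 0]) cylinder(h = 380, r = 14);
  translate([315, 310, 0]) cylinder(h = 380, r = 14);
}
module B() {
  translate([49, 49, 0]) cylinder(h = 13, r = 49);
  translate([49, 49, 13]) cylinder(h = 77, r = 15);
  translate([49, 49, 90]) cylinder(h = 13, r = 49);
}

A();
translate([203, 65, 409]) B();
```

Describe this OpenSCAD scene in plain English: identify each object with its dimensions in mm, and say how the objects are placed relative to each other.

A is a four-legged stool. The seat is 329×324 mm, 29 mm thick, top at z = 409 mm. It stands on four round legs, each 28 mm in diameter, from z = 0 to the seat underside, each leg's axis is inset half a diameter from the nearest pair of seat edges (so the leg's bounding box is flush with the corner).

B is a spool: two coaxial disc flanges of radius 49 mm and thickness 13 mm, joined by a core cylinder of radius 15 mm and height 77 mm. The lower flange rests on z = 0 and the three cylinders share a vertical axis.

The spool is on top of the stool.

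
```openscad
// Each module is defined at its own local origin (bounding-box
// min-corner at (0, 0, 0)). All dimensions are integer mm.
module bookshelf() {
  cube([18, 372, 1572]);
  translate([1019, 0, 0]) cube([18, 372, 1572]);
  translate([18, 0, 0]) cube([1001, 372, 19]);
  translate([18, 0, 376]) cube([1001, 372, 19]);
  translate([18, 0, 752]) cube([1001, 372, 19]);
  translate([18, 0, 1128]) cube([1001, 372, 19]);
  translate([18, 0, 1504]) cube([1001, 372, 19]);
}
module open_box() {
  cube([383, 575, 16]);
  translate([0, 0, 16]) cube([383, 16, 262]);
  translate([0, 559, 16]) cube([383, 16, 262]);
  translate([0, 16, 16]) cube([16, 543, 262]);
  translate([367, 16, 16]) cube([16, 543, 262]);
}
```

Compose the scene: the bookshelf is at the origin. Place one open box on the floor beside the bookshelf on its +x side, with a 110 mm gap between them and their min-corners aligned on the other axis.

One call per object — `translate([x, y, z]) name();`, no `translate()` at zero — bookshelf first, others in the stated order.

bookshelf();
translate([1147, 0, 0]) open_box();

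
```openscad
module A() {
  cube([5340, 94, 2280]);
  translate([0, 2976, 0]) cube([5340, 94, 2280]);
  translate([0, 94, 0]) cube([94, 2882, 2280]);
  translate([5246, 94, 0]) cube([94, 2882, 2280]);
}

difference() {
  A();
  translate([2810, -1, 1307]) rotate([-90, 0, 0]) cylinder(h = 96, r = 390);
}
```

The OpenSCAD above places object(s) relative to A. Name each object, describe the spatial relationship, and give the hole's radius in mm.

A is a house frame. The house frame has a circular hole through its front wall. The hole's radius is 390 mm.

The subtracted cylinder has r = 390 mm.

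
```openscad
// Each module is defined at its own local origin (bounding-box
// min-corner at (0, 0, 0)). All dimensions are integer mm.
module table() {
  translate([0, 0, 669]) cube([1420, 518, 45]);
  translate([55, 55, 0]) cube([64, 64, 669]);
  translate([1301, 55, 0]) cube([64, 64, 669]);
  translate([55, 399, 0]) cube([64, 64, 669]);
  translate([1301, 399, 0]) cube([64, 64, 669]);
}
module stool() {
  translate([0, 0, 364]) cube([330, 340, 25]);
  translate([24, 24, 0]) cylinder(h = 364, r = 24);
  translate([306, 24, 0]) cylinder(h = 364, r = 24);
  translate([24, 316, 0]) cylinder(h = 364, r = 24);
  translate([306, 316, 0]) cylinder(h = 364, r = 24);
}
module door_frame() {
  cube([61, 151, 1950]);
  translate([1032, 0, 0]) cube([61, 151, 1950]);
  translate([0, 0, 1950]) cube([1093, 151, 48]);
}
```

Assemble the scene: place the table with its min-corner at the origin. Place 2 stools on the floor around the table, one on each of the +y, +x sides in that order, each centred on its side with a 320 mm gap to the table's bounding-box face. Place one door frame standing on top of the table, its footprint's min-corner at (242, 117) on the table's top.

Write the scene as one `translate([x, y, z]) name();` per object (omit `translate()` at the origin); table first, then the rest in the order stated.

table();
translate([545, 838, 0]) stool();
translate([1740, 89, 0]) stool();
translate([242, 117, 714]) door_frame();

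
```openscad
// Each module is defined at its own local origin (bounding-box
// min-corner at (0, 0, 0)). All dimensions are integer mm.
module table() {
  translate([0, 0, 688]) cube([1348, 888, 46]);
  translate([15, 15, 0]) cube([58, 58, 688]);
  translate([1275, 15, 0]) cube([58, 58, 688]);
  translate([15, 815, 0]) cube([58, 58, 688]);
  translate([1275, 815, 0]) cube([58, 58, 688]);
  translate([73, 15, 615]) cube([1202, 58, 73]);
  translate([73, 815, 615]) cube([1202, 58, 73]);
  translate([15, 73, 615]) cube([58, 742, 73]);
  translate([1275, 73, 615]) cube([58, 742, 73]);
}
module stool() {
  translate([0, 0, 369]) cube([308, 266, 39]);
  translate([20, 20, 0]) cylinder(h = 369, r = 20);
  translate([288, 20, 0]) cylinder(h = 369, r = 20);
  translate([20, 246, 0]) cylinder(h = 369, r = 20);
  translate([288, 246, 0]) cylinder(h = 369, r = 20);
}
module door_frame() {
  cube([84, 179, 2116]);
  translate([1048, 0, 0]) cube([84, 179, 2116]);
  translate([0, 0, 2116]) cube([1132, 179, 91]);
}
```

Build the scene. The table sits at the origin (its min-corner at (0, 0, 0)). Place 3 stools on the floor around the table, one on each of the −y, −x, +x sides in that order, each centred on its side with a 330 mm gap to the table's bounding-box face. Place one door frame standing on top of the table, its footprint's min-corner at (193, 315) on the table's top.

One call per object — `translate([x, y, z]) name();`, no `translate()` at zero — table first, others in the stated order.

table();
translate([520, -596, 0]) stool();
translate([-638, 311, 0]) stool();
translate([1678, 311, 0]) stool();
translate([193, 315, 734]) door_frame();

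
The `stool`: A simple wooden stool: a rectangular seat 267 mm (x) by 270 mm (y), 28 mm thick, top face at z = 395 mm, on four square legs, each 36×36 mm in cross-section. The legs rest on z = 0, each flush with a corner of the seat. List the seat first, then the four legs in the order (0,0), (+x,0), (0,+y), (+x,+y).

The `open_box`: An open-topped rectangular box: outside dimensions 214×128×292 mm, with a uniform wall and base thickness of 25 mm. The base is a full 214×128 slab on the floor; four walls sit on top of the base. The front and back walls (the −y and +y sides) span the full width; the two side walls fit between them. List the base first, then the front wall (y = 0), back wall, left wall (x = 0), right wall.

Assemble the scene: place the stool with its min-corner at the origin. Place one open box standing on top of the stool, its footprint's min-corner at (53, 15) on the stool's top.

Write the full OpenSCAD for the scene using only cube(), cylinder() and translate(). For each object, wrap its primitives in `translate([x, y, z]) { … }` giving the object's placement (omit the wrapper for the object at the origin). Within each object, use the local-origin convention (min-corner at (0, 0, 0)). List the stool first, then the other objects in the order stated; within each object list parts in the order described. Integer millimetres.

translate([0, 0, 367]) cube([267, 270, 28]);
cube([36, 36, 367]);
translate([231, 0, 0]) cube([36, 36, 367]);
translate([0, 234, 0]) cube([36, 36, 367]);
translate([231, 234, 0]) cube([36, 36, 367]);
translate([53, 15, 395]) {
  cube([214, 128, 25]);
  translate([0, 0, 25]) cube([214, 25, 267]);
  translate([0, 103, 25]) cube([214, 25, 267]);
  translate([0, 25, 25]) cube([25, 78, 267]);
  translate([189, 25, 25]) cube([25, 78, 267]);
}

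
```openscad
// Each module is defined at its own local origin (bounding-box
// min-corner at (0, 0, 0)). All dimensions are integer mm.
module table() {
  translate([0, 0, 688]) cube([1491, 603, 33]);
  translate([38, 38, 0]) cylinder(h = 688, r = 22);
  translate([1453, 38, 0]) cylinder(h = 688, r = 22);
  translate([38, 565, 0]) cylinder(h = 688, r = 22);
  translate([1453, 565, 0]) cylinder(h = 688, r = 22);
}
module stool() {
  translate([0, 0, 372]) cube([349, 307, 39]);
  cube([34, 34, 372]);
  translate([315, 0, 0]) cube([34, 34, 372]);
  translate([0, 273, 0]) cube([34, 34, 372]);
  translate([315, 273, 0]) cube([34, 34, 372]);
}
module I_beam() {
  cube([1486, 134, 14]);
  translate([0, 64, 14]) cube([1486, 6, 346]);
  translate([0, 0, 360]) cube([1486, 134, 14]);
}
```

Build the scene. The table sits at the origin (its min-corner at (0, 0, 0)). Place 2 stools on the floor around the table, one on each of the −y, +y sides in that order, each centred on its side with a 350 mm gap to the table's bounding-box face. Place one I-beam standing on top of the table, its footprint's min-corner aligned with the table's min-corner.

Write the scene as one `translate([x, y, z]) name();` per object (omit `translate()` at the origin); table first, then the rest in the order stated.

table();
translate([571, -657, 0]) stool();
translate([571, 953, 0]) stool();
translate([0, 0, 721]) I_beam();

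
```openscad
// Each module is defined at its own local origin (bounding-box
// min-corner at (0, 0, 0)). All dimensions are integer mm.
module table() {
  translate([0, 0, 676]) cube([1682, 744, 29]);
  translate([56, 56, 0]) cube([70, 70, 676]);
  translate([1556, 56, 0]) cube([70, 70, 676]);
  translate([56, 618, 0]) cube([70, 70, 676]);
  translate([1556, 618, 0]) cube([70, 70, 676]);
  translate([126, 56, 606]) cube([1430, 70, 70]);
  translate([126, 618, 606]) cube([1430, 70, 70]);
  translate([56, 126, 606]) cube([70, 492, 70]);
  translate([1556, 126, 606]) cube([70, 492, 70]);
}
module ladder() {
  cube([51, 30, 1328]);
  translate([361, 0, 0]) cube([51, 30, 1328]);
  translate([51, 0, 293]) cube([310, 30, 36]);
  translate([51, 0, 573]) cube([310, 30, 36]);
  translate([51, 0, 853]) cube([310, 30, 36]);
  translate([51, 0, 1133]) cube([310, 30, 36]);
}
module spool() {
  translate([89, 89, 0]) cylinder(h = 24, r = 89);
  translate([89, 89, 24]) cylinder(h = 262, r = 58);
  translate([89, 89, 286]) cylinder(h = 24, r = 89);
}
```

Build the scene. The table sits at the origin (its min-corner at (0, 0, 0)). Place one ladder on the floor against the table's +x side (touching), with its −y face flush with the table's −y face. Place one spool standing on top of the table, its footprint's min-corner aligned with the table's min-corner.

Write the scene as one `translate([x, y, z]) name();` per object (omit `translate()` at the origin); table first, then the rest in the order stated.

table();
translate([1682, 0, 0]) ladder();
translate([0, 0, 705]) spool();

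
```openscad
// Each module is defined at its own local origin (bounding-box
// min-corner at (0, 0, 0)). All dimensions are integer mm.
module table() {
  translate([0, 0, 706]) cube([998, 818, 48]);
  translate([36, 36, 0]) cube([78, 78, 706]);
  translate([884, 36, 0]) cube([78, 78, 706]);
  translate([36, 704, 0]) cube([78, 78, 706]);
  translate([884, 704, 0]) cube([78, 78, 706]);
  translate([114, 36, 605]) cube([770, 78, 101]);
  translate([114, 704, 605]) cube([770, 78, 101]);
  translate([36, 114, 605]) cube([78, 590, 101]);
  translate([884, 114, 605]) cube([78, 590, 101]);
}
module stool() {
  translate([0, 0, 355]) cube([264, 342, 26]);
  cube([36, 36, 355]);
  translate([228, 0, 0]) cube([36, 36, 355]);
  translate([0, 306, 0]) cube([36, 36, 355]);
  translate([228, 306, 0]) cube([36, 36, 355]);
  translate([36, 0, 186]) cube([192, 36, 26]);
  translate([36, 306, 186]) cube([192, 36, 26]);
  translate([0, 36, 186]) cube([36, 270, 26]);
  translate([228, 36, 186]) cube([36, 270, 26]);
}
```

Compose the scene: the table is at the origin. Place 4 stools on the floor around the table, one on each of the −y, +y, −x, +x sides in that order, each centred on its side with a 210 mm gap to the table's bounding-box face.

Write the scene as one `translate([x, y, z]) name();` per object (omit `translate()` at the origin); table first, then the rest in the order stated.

table();
translate([367, -552, 0]) stool();
translate([367, 1028, 0]) stool();
translate([-474, 238, 0]) stool();
translate([1208, 238, 0]) stool();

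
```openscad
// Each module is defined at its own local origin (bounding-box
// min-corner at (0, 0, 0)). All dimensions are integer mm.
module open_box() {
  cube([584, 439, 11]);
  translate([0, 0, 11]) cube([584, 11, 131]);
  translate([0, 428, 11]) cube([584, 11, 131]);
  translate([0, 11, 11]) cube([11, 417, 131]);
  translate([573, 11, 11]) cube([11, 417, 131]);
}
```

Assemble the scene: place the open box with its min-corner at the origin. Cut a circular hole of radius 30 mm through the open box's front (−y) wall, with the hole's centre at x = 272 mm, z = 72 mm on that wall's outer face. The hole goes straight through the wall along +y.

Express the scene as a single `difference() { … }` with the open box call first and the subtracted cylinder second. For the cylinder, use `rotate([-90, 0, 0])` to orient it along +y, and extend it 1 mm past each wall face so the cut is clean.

difference() {
  open_box();
  translate([272, -1, 72]) rotate([-90, 0, 0]) cylinder(h = 13, r = 30);
}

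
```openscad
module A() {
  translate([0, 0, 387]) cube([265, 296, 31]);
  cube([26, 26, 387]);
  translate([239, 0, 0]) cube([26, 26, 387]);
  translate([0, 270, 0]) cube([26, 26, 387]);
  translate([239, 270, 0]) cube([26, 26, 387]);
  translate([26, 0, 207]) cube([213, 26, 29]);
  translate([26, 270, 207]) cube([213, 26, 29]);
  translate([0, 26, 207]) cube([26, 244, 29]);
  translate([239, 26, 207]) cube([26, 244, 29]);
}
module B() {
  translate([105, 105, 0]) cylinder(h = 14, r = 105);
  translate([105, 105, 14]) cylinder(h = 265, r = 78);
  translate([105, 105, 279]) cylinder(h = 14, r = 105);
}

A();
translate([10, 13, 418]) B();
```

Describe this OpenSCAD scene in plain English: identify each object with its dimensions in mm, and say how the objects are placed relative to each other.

A is a simple wooden stool: a rectangular seat 265 mm (x) by 296 mm (y), 31 mm thick, top face at z = 418 mm, on four square legs, each 26×26 mm in cross-section. The legs rest on z = 0, each flush with a corner of the seat. Four stretchers, 26 mm wide and 29 mm tall, connect adjacent legs with their undersides at z = 207 mm, each running between the inner faces of the legs it joins and aligned with the legs' outer faces on the other axis.

B is a spool: two coaxial disc flanges of radius 105 mm and thickness 14 mm, joined by a core cylinder of radius 78 mm and height 265 mm. The lower flange rests on z = 0 and the three cylinders share a vertical axis.

The spool is on top of the stool.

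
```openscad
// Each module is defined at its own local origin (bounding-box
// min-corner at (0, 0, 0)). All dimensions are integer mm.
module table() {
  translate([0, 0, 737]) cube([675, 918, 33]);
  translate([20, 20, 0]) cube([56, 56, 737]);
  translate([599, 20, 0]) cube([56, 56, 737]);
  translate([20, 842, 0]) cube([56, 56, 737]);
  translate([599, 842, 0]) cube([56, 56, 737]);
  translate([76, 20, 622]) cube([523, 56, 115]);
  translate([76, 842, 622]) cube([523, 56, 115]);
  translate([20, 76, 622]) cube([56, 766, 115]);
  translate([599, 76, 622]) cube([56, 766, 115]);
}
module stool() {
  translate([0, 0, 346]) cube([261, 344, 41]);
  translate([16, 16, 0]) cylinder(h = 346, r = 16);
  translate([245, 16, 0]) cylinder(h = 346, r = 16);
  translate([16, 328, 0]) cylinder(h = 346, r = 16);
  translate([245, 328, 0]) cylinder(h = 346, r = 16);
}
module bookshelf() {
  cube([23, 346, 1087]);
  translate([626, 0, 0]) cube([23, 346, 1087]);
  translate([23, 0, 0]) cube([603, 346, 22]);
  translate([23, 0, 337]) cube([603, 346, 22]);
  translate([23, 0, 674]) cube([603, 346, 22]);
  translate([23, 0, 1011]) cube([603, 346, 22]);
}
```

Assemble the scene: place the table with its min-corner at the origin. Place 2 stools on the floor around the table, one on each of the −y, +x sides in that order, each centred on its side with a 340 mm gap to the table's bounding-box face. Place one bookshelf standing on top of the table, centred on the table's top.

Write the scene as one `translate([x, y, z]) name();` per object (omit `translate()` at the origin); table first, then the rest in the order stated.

table();
translate([207, -684, 0]) stool();
translate([1015, 287, 0]) stool();
translate([13, 286, 770]) bookshelf();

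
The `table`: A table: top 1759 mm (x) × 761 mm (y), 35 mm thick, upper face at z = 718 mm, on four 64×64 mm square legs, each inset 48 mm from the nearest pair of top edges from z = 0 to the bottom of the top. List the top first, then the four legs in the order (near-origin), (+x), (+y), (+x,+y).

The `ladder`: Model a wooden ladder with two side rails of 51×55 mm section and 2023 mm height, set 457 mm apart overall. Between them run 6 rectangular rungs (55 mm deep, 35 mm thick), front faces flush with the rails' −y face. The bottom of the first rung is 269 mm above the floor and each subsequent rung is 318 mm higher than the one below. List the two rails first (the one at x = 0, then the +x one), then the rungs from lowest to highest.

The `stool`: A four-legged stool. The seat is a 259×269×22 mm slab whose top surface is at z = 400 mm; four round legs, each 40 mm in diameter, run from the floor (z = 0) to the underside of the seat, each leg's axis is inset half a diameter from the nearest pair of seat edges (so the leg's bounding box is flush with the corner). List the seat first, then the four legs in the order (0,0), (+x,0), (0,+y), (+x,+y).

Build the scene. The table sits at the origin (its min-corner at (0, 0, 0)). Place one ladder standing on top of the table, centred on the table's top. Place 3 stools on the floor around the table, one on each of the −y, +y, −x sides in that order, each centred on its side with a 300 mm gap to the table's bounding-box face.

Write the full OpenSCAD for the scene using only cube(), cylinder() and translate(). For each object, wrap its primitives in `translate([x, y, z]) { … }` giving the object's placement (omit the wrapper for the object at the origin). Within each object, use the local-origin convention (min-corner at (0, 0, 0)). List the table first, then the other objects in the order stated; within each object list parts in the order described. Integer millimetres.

translate([0, 0, 683]) cube([1759, 761, 35]);
translate([48, 48, 0]) cube([64, 64, 683]);
translate([1647, 48, 0]) cube([64, 64, 683]);
translate([48, 649, 0]) cube([64, 64, 683]);
translate([1647, 649, 0]) cube([64, 64, 683]);
translate([651, 353, 718]) {
  cube([51, 55, 2023]);
  translate([406, 0, 0]) cube([51, 55, 2023]);
  translate([51, 0, 269]) cube([355, 55, 35]);
  translate([51, 0, 587]) cube([355, 55, 35]);
  translate([51, 0, 905]) cube([355, 55, 35]);
  translate([51, 0, 1223]) cube([355, 55, 35]);
  translate([51, 0, 1541]) cube([355, 55, 35]);
  translate([51, 0, 1859]) cube([355, 55, 35]);
}
translate([750, -569, 0]) {
  translate([0, 0, 378]) cube([259, 269, 22]);
  translate([20, 20, 0]) cylinder(h = 378, r = 20);
  translate([239, 20, 0]) cylinder(h = 378, r = 20);
  translate([20, 249, 0]) cylinder(h = 378, r = 20);
  translate([239, 249, 0]) cylinder(h = 378, r = 20);
}
translate([750, 1061, 0]) {
  translate([0, 0, 378]) cube([259, 269, 22]);
  translate([20, 20, 0]) cylinder(h = 378, r = 20);
  translate([239, 20, 0]) cylinder(h = 378, r = 20);
  translate([20, 249, 0]) cylinder(h = 378, r = 20);
  translate([239, 249, 0]) cylinder(h = 378, r = 20);
}
translate([-559, 246, 0]) {
  translate([0, 0, 378]) cube([259, 269, 22]);
  translate([20, 20, 0]) cylinder(h = 378, r = 20);
  translate([239, 20, 0]) cylinder(h = 378, r = 20);
  translate([20, 249, 0]) cylinder(h = 378, r = 20);
  translate([239, 249, 0]) cylinder(h = 378, r = 20);
}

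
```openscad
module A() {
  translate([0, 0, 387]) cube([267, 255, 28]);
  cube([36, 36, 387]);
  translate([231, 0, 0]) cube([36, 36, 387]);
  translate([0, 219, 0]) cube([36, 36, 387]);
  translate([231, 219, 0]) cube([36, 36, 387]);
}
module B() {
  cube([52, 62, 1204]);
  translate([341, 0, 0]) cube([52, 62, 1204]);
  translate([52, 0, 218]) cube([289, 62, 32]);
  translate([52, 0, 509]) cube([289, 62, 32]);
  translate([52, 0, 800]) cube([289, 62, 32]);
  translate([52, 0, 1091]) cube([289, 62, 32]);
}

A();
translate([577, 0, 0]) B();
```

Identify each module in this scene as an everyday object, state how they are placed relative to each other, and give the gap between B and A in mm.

The ladder's nearest face is 310 mm from the stool's +x face.

A is a stool. B is a ladder. The ladder is on the floor beside the stool on its +x side. The gap between the ladder and the stool is 310 mm.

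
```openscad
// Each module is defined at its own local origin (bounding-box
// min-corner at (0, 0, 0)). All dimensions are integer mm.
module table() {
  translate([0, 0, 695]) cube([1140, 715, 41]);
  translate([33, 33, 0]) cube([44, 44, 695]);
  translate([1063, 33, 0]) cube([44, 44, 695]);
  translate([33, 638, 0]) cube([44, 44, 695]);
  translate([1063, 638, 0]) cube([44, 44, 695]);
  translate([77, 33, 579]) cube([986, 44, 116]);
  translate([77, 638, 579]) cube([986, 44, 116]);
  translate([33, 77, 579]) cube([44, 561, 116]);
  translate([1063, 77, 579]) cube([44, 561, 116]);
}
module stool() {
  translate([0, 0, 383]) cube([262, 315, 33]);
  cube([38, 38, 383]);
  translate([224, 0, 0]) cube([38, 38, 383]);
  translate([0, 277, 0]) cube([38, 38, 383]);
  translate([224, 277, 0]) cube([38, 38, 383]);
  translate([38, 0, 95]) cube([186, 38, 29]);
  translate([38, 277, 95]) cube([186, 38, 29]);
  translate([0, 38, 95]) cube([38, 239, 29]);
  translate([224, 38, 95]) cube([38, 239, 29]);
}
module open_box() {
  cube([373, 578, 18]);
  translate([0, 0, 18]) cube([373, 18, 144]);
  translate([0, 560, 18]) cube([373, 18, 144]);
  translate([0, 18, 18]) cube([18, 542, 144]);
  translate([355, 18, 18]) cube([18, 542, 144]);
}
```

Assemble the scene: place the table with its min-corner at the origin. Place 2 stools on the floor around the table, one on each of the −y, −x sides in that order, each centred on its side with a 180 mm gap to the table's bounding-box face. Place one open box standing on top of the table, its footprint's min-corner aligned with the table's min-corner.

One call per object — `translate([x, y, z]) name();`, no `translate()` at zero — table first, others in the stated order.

table();
translate([439, -495, 0]) stool();
translate([-442, 200, 0]) stool();
translate([0, 0, 736]) open_box();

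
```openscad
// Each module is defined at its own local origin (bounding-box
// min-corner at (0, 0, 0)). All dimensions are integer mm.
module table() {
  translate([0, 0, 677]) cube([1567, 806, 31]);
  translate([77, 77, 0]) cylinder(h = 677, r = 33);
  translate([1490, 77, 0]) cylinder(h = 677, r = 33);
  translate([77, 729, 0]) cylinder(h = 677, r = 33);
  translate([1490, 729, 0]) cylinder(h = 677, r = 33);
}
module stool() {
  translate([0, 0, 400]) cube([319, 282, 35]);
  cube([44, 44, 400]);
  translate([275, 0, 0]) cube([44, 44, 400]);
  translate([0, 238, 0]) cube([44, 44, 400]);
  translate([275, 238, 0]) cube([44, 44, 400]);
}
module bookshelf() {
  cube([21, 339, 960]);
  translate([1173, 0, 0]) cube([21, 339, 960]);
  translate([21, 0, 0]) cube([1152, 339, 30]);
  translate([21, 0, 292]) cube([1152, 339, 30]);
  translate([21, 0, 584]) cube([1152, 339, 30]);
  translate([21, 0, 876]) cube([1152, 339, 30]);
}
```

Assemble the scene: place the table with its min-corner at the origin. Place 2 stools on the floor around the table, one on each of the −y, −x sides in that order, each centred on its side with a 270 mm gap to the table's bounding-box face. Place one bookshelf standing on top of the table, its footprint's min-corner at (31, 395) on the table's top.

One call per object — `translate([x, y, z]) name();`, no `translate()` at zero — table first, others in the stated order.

table();
translate([624, -552, 0]) stool();
translate([-589, 262, 0]) stool();
translate([31, 395, 708]) bookshelf();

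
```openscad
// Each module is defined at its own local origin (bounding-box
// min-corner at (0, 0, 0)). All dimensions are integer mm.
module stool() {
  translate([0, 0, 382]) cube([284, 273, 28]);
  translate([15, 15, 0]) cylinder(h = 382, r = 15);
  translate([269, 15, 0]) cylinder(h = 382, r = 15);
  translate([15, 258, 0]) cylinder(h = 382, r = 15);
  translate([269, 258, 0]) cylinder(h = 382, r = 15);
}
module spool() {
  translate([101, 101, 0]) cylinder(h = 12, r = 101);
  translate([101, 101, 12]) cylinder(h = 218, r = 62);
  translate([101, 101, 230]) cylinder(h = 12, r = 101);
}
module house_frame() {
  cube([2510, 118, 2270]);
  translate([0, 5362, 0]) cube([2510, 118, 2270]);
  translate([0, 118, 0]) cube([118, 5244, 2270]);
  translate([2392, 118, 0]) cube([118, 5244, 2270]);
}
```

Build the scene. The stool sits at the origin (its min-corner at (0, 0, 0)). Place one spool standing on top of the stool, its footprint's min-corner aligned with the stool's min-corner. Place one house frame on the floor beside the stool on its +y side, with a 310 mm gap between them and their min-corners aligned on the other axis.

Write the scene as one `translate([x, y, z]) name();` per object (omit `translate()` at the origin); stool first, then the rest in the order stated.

stool();
translate([0, 0, 410]) spool();
translate([0, 583, 0]) house_frame();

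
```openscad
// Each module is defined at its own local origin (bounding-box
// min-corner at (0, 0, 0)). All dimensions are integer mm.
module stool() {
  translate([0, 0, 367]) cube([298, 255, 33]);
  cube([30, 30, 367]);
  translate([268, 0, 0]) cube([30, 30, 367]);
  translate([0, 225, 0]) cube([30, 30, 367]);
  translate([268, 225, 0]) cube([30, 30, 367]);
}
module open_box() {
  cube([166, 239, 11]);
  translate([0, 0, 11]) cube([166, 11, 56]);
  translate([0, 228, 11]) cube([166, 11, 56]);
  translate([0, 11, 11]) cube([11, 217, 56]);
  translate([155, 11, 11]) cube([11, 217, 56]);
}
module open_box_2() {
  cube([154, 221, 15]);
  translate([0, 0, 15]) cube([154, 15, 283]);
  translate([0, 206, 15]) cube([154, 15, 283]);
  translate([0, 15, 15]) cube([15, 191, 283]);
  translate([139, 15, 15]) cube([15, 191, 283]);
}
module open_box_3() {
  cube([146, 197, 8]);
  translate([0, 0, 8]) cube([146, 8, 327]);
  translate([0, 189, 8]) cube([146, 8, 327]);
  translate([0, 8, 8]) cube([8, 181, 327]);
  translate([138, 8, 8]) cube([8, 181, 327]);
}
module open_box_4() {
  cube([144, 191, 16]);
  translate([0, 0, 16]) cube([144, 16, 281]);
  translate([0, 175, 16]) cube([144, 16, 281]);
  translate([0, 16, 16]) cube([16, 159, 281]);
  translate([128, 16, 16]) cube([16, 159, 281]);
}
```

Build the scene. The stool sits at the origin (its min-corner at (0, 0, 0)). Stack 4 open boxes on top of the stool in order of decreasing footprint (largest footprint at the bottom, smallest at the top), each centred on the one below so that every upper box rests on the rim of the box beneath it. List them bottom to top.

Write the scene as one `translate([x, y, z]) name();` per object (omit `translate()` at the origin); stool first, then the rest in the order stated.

stool();
translate([66, 8, 400]) open_box();
translate([72, 17, 467]) open_box_2();
translate([76, 29, 765]) open_box_3();
translate([77, 32, 1100]) open_box_4();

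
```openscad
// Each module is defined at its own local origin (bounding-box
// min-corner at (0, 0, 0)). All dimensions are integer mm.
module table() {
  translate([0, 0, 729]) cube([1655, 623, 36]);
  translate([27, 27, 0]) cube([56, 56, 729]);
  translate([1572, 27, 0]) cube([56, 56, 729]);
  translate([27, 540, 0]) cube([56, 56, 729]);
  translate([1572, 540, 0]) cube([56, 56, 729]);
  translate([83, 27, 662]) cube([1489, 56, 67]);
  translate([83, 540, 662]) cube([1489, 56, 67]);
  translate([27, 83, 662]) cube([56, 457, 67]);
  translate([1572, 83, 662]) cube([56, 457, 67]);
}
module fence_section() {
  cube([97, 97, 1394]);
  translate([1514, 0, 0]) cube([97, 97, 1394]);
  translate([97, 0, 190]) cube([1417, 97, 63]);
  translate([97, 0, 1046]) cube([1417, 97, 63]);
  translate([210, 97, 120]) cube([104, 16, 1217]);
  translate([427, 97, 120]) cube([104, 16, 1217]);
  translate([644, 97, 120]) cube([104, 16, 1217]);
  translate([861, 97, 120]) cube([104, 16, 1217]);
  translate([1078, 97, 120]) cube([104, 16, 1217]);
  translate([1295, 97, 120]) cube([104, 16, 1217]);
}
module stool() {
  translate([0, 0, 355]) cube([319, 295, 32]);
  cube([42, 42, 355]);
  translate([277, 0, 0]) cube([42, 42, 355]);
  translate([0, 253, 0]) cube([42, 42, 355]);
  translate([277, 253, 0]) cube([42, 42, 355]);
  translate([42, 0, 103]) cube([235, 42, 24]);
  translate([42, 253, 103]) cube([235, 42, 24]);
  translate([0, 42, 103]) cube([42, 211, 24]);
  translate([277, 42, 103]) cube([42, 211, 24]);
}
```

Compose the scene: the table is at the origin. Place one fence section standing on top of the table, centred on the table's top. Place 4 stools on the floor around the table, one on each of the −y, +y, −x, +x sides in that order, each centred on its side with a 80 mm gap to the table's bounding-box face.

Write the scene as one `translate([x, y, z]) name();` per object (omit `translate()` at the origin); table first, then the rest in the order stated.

table();
translate([22, 255, 765]) fence_section();
translate([668, -375, 0]) stool();
translate([668, 703, 0]) stool();
translate([-399, 164, 0]) stool();
translate([1735, 164, 0]) stool();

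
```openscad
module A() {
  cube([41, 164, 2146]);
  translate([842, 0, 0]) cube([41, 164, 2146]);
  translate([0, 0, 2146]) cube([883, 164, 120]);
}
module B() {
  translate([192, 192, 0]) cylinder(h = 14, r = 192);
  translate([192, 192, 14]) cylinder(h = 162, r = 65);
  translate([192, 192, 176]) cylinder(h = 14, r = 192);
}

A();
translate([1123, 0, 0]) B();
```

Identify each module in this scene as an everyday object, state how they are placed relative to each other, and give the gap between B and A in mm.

The spool's nearest face is 240 mm from the door frame's +x face.

A is a door frame. B is a spool. The spool is on the floor beside the door frame on its +x side. The gap between the spool and the door frame is 240 mm.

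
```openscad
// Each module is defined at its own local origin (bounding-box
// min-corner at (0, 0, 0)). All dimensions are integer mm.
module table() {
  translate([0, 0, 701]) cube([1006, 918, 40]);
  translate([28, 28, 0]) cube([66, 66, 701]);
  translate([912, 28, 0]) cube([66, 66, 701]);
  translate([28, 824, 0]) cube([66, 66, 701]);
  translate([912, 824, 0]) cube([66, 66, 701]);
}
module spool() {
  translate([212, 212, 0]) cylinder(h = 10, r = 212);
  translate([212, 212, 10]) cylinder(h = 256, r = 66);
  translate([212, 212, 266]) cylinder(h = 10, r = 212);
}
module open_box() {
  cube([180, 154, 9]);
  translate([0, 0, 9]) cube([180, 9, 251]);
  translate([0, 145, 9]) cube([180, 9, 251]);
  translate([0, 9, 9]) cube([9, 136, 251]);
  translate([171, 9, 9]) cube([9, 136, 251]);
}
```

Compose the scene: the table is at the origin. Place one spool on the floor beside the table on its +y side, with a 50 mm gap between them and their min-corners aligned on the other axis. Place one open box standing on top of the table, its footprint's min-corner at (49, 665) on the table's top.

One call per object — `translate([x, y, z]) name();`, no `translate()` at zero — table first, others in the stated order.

table();
translate([0, 968, 0]) spool();
translate([49, 665, 741]) open_box();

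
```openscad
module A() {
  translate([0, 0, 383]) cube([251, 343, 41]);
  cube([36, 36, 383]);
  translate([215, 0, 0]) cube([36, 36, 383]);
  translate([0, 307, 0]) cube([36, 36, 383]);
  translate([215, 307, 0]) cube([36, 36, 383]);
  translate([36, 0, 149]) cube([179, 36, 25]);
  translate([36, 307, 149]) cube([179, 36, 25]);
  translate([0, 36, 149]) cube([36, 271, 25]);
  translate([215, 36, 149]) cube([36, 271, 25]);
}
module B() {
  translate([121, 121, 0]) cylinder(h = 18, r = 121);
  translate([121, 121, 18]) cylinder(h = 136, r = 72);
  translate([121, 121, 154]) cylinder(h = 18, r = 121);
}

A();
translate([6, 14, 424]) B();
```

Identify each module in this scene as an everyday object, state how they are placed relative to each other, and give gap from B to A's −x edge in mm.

A is a stool. B is a spool. The spool is on top of the stool. The gap from the spool to the stool's −x edge is 6 mm.

The spool's min-x is at 6; the stool's min-x is 0; gap = 6 mm.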